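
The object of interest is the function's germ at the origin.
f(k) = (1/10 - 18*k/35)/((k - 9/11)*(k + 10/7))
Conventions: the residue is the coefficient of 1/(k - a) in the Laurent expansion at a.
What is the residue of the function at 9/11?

The residue is -247/1730.

At the order-1 pole 9/11 set g(k) = (k - (9/11))*f(k) = (1/10 - 18*k/35)/(k + 10/7).
Simple pole: residue = g(a) at a = 9/11, which is -247/1730.


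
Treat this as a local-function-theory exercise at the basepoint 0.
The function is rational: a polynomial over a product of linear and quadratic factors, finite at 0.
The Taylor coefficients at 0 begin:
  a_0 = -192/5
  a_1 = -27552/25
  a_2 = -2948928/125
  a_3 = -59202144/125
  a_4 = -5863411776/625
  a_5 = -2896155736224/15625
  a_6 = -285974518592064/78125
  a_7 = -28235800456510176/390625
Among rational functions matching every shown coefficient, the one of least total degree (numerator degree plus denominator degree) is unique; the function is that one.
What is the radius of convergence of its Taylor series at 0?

The radius of convergence is 2 - (1/5)*sqrt(95).

No rational of total degree below 6 reproduces all 8 coefficients; solving the [1/5] Pade equations on them gives f(ψ) = (5*ψ/6 + 5/9)/((ψ - 5/12)**3*(ψ**2 - 4*ψ + 1/5)), whose expansion matches every shown term.
Denominator factor (ψ**2 - 4*ψ + 1/5): discriminant 76/5, real irrational roots 2 + (1/5)*sqrt(95) and 2 - (1/5)*sqrt(95); poles of order 1, moduli 2 + (1/5)*sqrt(95) and 2 - (1/5)*sqrt(95).
Denominator factor (ψ - 5/12)^3: pole of order 3 at 5/12, modulus 5/12.
The radius of convergence is the smallest modulus among the singular points: 2 - (1/5)*sqrt(95).


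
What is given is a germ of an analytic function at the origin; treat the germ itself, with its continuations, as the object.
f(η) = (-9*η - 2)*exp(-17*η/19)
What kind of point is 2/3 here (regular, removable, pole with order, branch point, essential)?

The point is a regular point.

There is no denominator, hence no pole anywhere.
The factor exp(-17*η/19) is entire.
So the germ continues analytically to 2/3.


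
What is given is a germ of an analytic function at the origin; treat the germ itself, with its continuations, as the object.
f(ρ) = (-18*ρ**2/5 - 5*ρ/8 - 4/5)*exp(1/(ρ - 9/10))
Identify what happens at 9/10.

The exponent 1/(ρ - (9/10)) has a pole at 9/10, so exp(1/(ρ - (9/10))) takes every nonzero value near it: an essential singularity (not a pole of any order).

The point is an essential singularity.


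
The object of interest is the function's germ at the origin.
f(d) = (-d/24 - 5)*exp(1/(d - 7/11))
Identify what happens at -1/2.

The point is a regular point.

There is no denominator, hence no pole anywhere.
The essential point of exp(1/(d - (7/11))) is 7/11, not -1/2.
So the germ continues analytically to -1/2.


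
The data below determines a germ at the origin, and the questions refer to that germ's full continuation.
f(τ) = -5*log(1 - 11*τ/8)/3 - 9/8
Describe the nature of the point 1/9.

The point is a regular point.

There is no denominator, hence no pole anywhere.
Branch term log(1 - τ/(8/11)): argument at 1/9 is 61/72, nonzero, so 1/9 is not its branch point (a point on a principal cut is still regular for the continued germ).
So the germ continues analytically to 1/9.


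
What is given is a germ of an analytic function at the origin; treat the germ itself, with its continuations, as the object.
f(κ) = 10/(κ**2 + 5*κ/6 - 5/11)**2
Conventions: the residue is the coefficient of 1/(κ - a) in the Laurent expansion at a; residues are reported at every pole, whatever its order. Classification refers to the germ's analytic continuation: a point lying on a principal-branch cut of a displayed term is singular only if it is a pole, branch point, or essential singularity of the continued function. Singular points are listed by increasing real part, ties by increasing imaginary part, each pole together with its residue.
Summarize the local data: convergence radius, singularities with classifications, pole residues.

Denominator factor (κ**2 + 5*κ/6 - 5/11)^2: discriminant 995/396, real irrational roots -5/12 + (1/132)*sqrt(10945) and -5/12 - (1/132)*sqrt(10945); poles of order 2, moduli -5/12 + (1/132)*sqrt(10945) and 5/12 + (1/132)*sqrt(10945).
The radius of convergence is the smallest modulus among the singular points: -5/12 + (1/132)*sqrt(10945).
The factor κ**2 + 5*κ/6 - 5/11 splits as (κ - a)(κ - a') with a = -5/12 - (1/132)*sqrt(10945), a' = -5/12 + (1/132)*sqrt(10945). At the order-2 pole a set g(κ) = (κ - a)^2*f(κ) = [10] / (κ - a')^2.
Order-2 pole: residue = g'(a); g'(-5/12 - (1/132)*sqrt(10945)) = (9504/198005)*sqrt(10945), so the residue is (9504/198005)*sqrt(10945).
The factor κ**2 + 5*κ/6 - 5/11 splits as (κ - a)(κ - a') with a = -5/12 + (1/132)*sqrt(10945), a' = -5/12 - (1/132)*sqrt(10945). At the order-2 pole a set g(κ) = (κ - a)^2*f(κ) = [10] / (κ - a')^2.
Order-2 pole: residue = g'(a); g'(-5/12 + (1/132)*sqrt(10945)) = -(9504/198005)*sqrt(10945), so the residue is -(9504/198005)*sqrt(10945).
List the singular points by increasing real part (a conjugate pair: the negative imaginary part first).

Radius of convergence at 0: -5/12 + (1/132)*sqrt(10945).
At -5/12 - (1/132)*sqrt(10945): a pole of order 2; residue (9504/198005)*sqrt(10945).
At -5/12 + (1/132)*sqrt(10945): a pole of order 2; residue -(9504/198005)*sqrt(10945).


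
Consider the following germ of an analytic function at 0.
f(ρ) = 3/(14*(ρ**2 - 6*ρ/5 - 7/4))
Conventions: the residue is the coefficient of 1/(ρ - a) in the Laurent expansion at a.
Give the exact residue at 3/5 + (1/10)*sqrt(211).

The residue is (15/2954)*sqrt(211).

The factor ρ**2 - 6*ρ/5 - 7/4 splits as (ρ - a)(ρ - a') with a = 3/5 + (1/10)*sqrt(211), a' = 3/5 - (1/10)*sqrt(211). At the order-1 pole a set g(ρ) = (ρ - a)*f(ρ) = [3/14] / (ρ - a').
Simple pole: residue = g(a) at a = 3/5 + (1/10)*sqrt(211), which is (15/2954)*sqrt(211).


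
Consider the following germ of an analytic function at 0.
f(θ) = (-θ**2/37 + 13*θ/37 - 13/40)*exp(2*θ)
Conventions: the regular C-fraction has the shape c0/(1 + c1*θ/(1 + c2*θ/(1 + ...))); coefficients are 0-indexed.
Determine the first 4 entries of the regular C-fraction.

Taylor coefficients (expand at 0): a_0 = -13/40, a_1 = -221/740, a_2 = 19/740, a_3 = 239/1110.
c0 = a_0 = -13/40. Peel one level at a time: if S = 1 + c*θ/S' with S'(0) = 1, then c is the θ-coefficient of S and S' = c*θ/(S - 1).
S_1 = c0/f = 1 + (-34/37)*θ + (16434/17797)*θ^2 + ...; c1 = -34/37.
S_2 = c1*θ/(S_1 - 1) = 1 + (8217/8177)*θ + (106721/146523)*θ^2 + ...; c2 = 8217/8177.
S_3 = c2*θ/(S_2 - 1) = 1 + (-3948677/5447871)*θ + ...; c3 = -3948677/5447871.

The regular C-fraction coefficients are [-13/40, -34/37, 8217/8177, -3948677/5447871].


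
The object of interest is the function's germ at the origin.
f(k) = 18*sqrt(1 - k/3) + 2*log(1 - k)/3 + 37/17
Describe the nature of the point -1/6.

There is no denominator, hence no pole anywhere.
Branch term log(1 - k/(1)): argument at -1/6 is 7/6, nonzero, so -1/6 is not its branch point (a point on a principal cut is still regular for the continued germ).
Branch term sqrt(1 - k/(3)): argument at -1/6 is 19/18, nonzero, so -1/6 is not its branch point (a point on a principal cut is still regular for the continued germ).
So the germ continues analytically to -1/6.

The point is a regular point.


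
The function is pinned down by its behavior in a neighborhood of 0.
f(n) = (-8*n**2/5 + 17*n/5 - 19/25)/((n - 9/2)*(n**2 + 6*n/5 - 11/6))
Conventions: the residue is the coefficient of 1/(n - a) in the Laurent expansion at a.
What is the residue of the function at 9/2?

The residue is -5358/7145.

At the order-1 pole 9/2 set g(n) = (n - (9/2))*f(n) = (-8*n**2/5 + 17*n/5 - 19/25)/(n**2 + 6*n/5 - 11/6).
Simple pole: residue = g(a) at a = 9/2, which is -5358/7145.


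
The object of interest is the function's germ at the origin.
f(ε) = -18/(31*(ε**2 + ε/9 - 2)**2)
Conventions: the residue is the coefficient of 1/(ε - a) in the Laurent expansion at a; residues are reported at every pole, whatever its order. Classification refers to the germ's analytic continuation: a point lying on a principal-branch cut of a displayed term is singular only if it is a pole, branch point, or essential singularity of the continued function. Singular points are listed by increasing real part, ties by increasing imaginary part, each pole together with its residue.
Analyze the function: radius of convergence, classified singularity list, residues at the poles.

Radius of convergence at 0: -1/18 + (1/18)*sqrt(649).
At -1/18 - (1/18)*sqrt(649): a pole of order 2; residue -(26244/13057231)*sqrt(649).
At -1/18 + (1/18)*sqrt(649): a pole of order 2; residue (26244/13057231)*sqrt(649).

Denominator factor (ε**2 + ε/9 - 2)^2: discriminant 649/81, real irrational roots -1/18 + (1/18)*sqrt(649) and -1/18 - (1/18)*sqrt(649); poles of order 2, moduli -1/18 + (1/18)*sqrt(649) and 1/18 + (1/18)*sqrt(649).
The radius of convergence is the smallest modulus among the singular points: -1/18 + (1/18)*sqrt(649).
The factor ε**2 + ε/9 - 2 splits as (ε - a)(ε - a') with a = -1/18 - (1/18)*sqrt(649), a' = -1/18 + (1/18)*sqrt(649). At the order-2 pole a set g(ε) = (ε - a)^2*f(ε) = [-18/31] / (ε - a')^2.
Order-2 pole: residue = g'(a); g'(-1/18 - (1/18)*sqrt(649)) = -(26244/13057231)*sqrt(649), so the residue is -(26244/13057231)*sqrt(649).
The factor ε**2 + ε/9 - 2 splits as (ε - a)(ε - a') with a = -1/18 + (1/18)*sqrt(649), a' = -1/18 - (1/18)*sqrt(649). At the order-2 pole a set g(ε) = (ε - a)^2*f(ε) = [-18/31] / (ε - a')^2.
Order-2 pole: residue = g'(a); g'(-1/18 + (1/18)*sqrt(649)) = (26244/13057231)*sqrt(649), so the residue is (26244/13057231)*sqrt(649).
List the singular points by increasing real part (a conjugate pair: the negative imaginary part first).


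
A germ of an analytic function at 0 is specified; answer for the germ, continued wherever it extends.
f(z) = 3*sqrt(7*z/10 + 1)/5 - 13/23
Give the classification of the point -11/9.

The point is a regular point.

There is no denominator, hence no pole anywhere.
Branch term sqrt(1 - z/(-10/7)): argument at -11/9 is 13/90, nonzero, so -11/9 is not its branch point (a point on a principal cut is still regular for the continued germ).
So the germ continues analytically to -11/9.


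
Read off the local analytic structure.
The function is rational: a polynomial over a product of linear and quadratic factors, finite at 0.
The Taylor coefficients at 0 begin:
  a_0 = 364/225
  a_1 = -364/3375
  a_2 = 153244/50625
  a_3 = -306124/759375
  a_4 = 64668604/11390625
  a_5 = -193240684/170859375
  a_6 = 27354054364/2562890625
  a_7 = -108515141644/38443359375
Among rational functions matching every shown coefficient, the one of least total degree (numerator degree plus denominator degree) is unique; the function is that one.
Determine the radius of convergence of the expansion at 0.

No rational of total degree below 2 reproduces all 8 coefficients; solving the [0/2] Pade equations on them gives f(φ) = -13/(15*(φ - 3/4)*(φ + 5/7)), whose expansion matches every shown term.
Denominator factor (φ + 5/7): pole of order 1 at -5/7, modulus 5/7.
Denominator factor (φ - 3/4): pole of order 1 at 3/4, modulus 3/4.
The radius of convergence is the smallest modulus among the singular points: 5/7.

The radius of convergence is 5/7.


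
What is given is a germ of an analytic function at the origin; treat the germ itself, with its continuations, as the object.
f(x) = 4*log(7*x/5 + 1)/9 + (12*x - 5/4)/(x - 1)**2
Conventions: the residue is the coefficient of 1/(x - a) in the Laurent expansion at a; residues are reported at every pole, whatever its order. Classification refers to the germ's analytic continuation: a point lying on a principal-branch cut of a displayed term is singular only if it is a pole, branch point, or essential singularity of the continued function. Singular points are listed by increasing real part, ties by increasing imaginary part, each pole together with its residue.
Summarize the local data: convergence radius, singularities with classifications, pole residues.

Denominator factor (x - 1)^2: pole of order 2 at 1, modulus 1.
Branch term (4/9)*log(1 - x/(-5/7)): its argument vanishes at x = -5/7, a logarithmic branch point, modulus 5/7.
The radius of convergence is the smallest modulus among the singular points: 5/7.
The branch term is analytic at 1 and contributes nothing to the residue; only the rational part matters.
At the order-2 pole 1 set g(x) = (x - (1))^2*(rational part) = 12*x - 5/4.
Order-2 pole: residue = g'(a); g'(1) = 12, so the residue is 12.
List the singular points by increasing real part (a conjugate pair: the negative imaginary part first).

Radius of convergence at 0: 5/7.
At -5/7: a logarithmic branch point.
At 1: a pole of order 2; residue 12.


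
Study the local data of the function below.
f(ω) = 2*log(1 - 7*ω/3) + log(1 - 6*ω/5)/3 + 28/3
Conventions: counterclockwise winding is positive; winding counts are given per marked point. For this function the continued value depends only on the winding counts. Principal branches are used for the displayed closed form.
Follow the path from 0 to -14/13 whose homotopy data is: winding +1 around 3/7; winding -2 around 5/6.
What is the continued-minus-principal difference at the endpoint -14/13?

Continued minus principal equals (8/3)*pi*i.

The rational part is single-valued and drops out of the difference; each branch term changes only by its own monodromy.
(2)*log(1 - ω/(3/7)): each positive loop around 3/7 adds 2*pi*i to the log, so winding +1 contributes (2)*(1)*2*pi*i = (4)*pi*i.
(1/3)*log(1 - ω/(5/6)): each positive loop around 5/6 adds 2*pi*i to the log, so winding -2 contributes (1/3)*(-2)*2*pi*i = -(4/3)*pi*i.
Summing the contributions at ω = -14/13 gives (8/3)*pi*i.


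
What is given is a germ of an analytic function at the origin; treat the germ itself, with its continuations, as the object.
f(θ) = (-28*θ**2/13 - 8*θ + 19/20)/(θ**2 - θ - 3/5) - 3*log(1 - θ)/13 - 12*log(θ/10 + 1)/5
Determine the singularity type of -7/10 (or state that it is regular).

The point is a regular point.

Denominator factors: θ**2 - θ - 3/5 = 59/100 at θ = -7/10 — none vanishes.
Branch term log(1 - θ/(-10)): argument at -7/10 is 93/100, nonzero, so -7/10 is not its branch point (a point on a principal cut is still regular for the continued germ).
Branch term log(1 - θ/(1)): argument at -7/10 is 17/10, nonzero, so -7/10 is not its branch point (a point on a principal cut is still regular for the continued germ).
So the germ continues analytically to -7/10.


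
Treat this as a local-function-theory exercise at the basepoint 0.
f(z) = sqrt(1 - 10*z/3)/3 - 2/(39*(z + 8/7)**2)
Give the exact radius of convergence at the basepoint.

The radius of convergence is 3/10.

Denominator factor (z + 8/7)^2: pole of order 2 at -8/7, modulus 8/7.
Branch term (1/3)*sqrt(1 - z/(3/10)): its argument vanishes at z = 3/10, a square-root branch point, modulus 3/10.
The radius of convergence is the smallest modulus among the singular points: 3/10.


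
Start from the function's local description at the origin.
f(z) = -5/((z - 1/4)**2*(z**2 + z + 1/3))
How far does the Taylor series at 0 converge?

Denominator factor (z**2 + z + 1/3): discriminant -1/3, complex-conjugate roots (-1/2) + ((1/6)*sqrt(3))*i and (-1/2) - ((1/6)*sqrt(3))*i; poles of order 1, moduli (1/3)*sqrt(3) and (1/3)*sqrt(3).
Denominator factor (z - 1/4)^2: pole of order 2 at 1/4, modulus 1/4.
The radius of convergence is the smallest modulus among the singular points: 1/4.

The radius of convergence is 1/4.


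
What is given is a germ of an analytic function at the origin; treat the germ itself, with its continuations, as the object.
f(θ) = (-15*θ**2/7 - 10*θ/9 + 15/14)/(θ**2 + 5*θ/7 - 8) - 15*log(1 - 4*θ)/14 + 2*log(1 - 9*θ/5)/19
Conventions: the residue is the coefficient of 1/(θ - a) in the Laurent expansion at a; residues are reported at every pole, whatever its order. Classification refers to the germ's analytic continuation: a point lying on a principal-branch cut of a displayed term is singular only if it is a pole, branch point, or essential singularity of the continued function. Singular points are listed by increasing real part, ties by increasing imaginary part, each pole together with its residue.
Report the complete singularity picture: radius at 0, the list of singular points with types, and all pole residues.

Radius of convergence at 0: 1/4.
At -5/14 - (3/14)*sqrt(177): a pole of order 1; residue 185/882 + (50075/234171)*sqrt(177).
At 1/4: a logarithmic branch point.
At 5/9: a logarithmic branch point.
At -5/14 + (3/14)*sqrt(177): a pole of order 1; residue 185/882 - (50075/234171)*sqrt(177).

Denominator factor (θ**2 + 5*θ/7 - 8): discriminant 1593/49, real irrational roots -5/14 + (3/14)*sqrt(177) and -5/14 - (3/14)*sqrt(177); poles of order 1, moduli -5/14 + (3/14)*sqrt(177) and 5/14 + (3/14)*sqrt(177).
Branch term (-15/14)*log(1 - θ/(1/4)): its argument vanishes at θ = 1/4, a logarithmic branch point, modulus 1/4.
Branch term (2/19)*log(1 - θ/(5/9)): its argument vanishes at θ = 5/9, a logarithmic branch point, modulus 5/9.
The radius of convergence is the smallest modulus among the singular points: 1/4.
The branch terms are analytic at -5/14 - (3/14)*sqrt(177) and contribute nothing to the residue; only the rational part matters.
The factor θ**2 + 5*θ/7 - 8 splits as (θ - a)(θ - a') with a = -5/14 - (3/14)*sqrt(177), a' = -5/14 + (3/14)*sqrt(177). At the order-1 pole a set g(θ) = (θ - a)*(rational part) = [-15*θ**2/7 - 10*θ/9 + 15/14] / (θ - a').
Simple pole: residue = g(a) at a = -5/14 - (3/14)*sqrt(177), which is 185/882 + (50075/234171)*sqrt(177).
The branch terms are analytic at -5/14 + (3/14)*sqrt(177) and contribute nothing to the residue; only the rational part matters.
The factor θ**2 + 5*θ/7 - 8 splits as (θ - a)(θ - a') with a = -5/14 + (3/14)*sqrt(177), a' = -5/14 - (3/14)*sqrt(177). At the order-1 pole a set g(θ) = (θ - a)*(rational part) = [-15*θ**2/7 - 10*θ/9 + 15/14] / (θ - a').
Simple pole: residue = g(a) at a = -5/14 + (3/14)*sqrt(177), which is 185/882 - (50075/234171)*sqrt(177).
List the singular points by increasing real part (a conjugate pair: the negative imaginary part first).


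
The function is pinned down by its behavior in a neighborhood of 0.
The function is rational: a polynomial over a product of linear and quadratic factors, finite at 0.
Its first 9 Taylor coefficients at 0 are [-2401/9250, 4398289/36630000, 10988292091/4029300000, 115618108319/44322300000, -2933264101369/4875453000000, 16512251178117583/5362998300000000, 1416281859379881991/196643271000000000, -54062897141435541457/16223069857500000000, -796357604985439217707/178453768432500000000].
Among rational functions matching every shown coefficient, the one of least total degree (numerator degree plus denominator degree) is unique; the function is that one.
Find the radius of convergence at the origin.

The radius of convergence is (1/2)*sqrt(2).

No rational of total degree below 7 reproduces all 9 coefficients; solving the [2/5] Pade equations on them gives f(μ) = (-3*μ**2 - 25*μ/36 + 14/37)/((μ - 10/7)**3*(μ**2 + 4*μ/11 + 1/2)), whose expansion matches every shown term.
Denominator factor (μ**2 + 4*μ/11 + 1/2): discriminant -226/121, complex-conjugate roots (-2/11) + ((1/22)*sqrt(226))*i and (-2/11) - ((1/22)*sqrt(226))*i; poles of order 1, moduli (1/2)*sqrt(2) and (1/2)*sqrt(2).
Denominator factor (μ - 10/7)^3: pole of order 3 at 10/7, modulus 10/7.
The radius of convergence is the smallest modulus among the singular points: (1/2)*sqrt(2).


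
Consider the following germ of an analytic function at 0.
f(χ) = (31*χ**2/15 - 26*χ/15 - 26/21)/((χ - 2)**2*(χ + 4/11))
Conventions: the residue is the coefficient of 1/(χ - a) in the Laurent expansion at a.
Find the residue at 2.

At the order-2 pole 2 set g(χ) = (χ - (2))^2*f(χ) = (31*χ**2/15 - 26*χ/15 - 26/21)/(χ + 4/11).
Order-2 pole: residue = g'(a); g'(2) = 25157/11830, so the residue is 25157/11830.

The residue is 25157/11830.


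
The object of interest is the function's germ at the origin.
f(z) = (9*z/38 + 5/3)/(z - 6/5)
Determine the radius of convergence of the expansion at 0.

The radius of convergence is 6/5.

Denominator factor (z - 6/5): pole of order 1 at 6/5, modulus 6/5.
The radius of convergence is the smallest modulus among the singular points: 6/5.


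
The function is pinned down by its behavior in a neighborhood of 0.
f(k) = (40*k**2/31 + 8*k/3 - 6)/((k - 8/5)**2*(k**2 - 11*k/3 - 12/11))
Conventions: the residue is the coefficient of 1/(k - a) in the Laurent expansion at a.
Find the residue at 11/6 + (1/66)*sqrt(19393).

The residue is 307544325/408033904 + (1585916625/719363772752)*sqrt(19393).

The factor k**2 - 11*k/3 - 12/11 splits as (k - a)(k - a') with a = 11/6 + (1/66)*sqrt(19393), a' = 11/6 - (1/66)*sqrt(19393). At the order-1 pole a set g(k) = (k - a)*f(k) = [(40*k**2/31 + 8*k/3 - 6)/(k - 8/5)**2] / (k - a').
Simple pole: residue = g(a) at a = 11/6 + (1/66)*sqrt(19393), which is 307544325/408033904 + (1585916625/719363772752)*sqrt(19393).


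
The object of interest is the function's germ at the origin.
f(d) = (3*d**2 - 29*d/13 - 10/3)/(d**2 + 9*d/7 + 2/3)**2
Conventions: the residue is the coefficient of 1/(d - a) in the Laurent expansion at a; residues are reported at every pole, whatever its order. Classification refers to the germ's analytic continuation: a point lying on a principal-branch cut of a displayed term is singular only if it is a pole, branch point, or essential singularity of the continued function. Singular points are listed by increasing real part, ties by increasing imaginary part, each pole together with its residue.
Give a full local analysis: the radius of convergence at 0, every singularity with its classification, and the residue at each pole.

Denominator factor (d**2 + 9*d/7 + 2/3)^2: discriminant -149/147, complex-conjugate roots (-9/14) + ((1/42)*sqrt(447))*i and (-9/14) - ((1/42)*sqrt(447))*i; poles of order 2, moduli (1/3)*sqrt(6) and (1/3)*sqrt(6).
The radius of convergence is the smallest modulus among the singular points: (1/3)*sqrt(6).
The factor d**2 + 9*d/7 + 2/3 splits as (d - a)(d - a') with a = (-9/14) - ((1/42)*sqrt(447))*i, a' = (-9/14) + ((1/42)*sqrt(447))*i. At the order-2 pole a set g(d) = (d - a)^2*f(d) = [3*d**2 - 29*d/13 - 10/3] / (d - a')^2.
Order-2 pole: residue = g'(a); g'((-9/14) - ((1/42)*sqrt(447))*i) = ((2695/288613)*sqrt(447))*i, so the residue is ((2695/288613)*sqrt(447))*i.
The factor d**2 + 9*d/7 + 2/3 splits as (d - a)(d - a') with a = (-9/14) + ((1/42)*sqrt(447))*i, a' = (-9/14) - ((1/42)*sqrt(447))*i. At the order-2 pole a set g(d) = (d - a)^2*f(d) = [3*d**2 - 29*d/13 - 10/3] / (d - a')^2.
Order-2 pole: residue = g'(a); g'((-9/14) + ((1/42)*sqrt(447))*i) = -((2695/288613)*sqrt(447))*i, so the residue is -((2695/288613)*sqrt(447))*i.
List the singular points by increasing real part (a conjugate pair: the negative imaginary part first).

Radius of convergence at 0: (1/3)*sqrt(6).
At (-9/14) - ((1/42)*sqrt(447))*i: a pole of order 2; residue ((2695/288613)*sqrt(447))*i.
At (-9/14) + ((1/42)*sqrt(447))*i: a pole of order 2; residue -((2695/288613)*sqrt(447))*i.


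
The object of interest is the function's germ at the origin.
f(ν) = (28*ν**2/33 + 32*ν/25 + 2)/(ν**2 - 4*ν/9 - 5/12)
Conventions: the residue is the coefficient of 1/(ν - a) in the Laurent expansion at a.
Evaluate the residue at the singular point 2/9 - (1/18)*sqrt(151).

The factor ν**2 - 4*ν/9 - 5/12 splits as (ν - a)(ν - a') with a = 2/9 - (1/18)*sqrt(151), a' = 2/9 + (1/18)*sqrt(151). At the order-1 pole a set g(ν) = (ν - a)*f(ν) = [28*ν**2/33 + 32*ν/25 + 2] / (ν - a').
Simple pole: residue = g(a) at a = 2/9 - (1/18)*sqrt(151), which is 6152/7425 - (181883/1121175)*sqrt(151).

The residue is 6152/7425 - (181883/1121175)*sqrt(151).


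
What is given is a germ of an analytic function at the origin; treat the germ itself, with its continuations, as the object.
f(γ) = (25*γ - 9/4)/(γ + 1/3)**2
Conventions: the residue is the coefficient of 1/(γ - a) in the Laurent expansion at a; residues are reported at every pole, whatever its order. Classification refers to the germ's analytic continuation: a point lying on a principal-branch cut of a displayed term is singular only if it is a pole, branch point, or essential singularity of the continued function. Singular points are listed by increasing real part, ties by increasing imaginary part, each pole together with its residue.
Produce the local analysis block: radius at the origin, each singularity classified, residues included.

Radius of convergence at 0: 1/3.
At -1/3: a pole of order 2; residue 25.

Denominator factor (γ + 1/3)^2: pole of order 2 at -1/3, modulus 1/3.
The radius of convergence is the smallest modulus among the singular points: 1/3.
At the order-2 pole -1/3 set g(γ) = (γ - (-1/3))^2*f(γ) = 25*γ - 9/4.
Order-2 pole: residue = g'(a); g'(-1/3) = 25, so the residue is 25.


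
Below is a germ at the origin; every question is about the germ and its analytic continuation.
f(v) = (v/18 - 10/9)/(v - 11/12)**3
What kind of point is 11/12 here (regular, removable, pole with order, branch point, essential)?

The point is a pole of order 3.

The denominator factor v - 11/12 vanishes at 11/12 and appears to the power 3; the numerator there equals -229/216, nonzero, and no other factor vanishes.
Hence a pole whose order is the multiplicity, 3.


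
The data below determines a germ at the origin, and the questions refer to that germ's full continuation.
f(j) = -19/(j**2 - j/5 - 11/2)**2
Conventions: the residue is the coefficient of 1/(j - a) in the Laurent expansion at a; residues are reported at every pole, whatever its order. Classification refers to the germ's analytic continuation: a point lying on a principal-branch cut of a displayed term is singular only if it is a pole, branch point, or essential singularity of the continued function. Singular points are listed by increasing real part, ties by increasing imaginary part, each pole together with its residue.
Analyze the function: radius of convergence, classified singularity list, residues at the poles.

Radius of convergence at 0: -1/10 + (1/10)*sqrt(551).
At 1/10 - (1/10)*sqrt(551): a pole of order 2; residue -(250/15979)*sqrt(551).
At 1/10 + (1/10)*sqrt(551): a pole of order 2; residue (250/15979)*sqrt(551).

Denominator factor (j**2 - j/5 - 11/2)^2: discriminant 551/25, real irrational roots 1/10 + (1/10)*sqrt(551) and 1/10 - (1/10)*sqrt(551); poles of order 2, moduli 1/10 + (1/10)*sqrt(551) and -1/10 + (1/10)*sqrt(551).
The radius of convergence is the smallest modulus among the singular points: -1/10 + (1/10)*sqrt(551).
The factor j**2 - j/5 - 11/2 splits as (j - a)(j - a') with a = 1/10 - (1/10)*sqrt(551), a' = 1/10 + (1/10)*sqrt(551). At the order-2 pole a set g(j) = (j - a)^2*f(j) = [-19] / (j - a')^2.
Order-2 pole: residue = g'(a); g'(1/10 - (1/10)*sqrt(551)) = -(250/15979)*sqrt(551), so the residue is -(250/15979)*sqrt(551).
The factor j**2 - j/5 - 11/2 splits as (j - a)(j - a') with a = 1/10 + (1/10)*sqrt(551), a' = 1/10 - (1/10)*sqrt(551). At the order-2 pole a set g(j) = (j - a)^2*f(j) = [-19] / (j - a')^2.
Order-2 pole: residue = g'(a); g'(1/10 + (1/10)*sqrt(551)) = (250/15979)*sqrt(551), so the residue is (250/15979)*sqrt(551).
List the singular points by increasing real part (a conjugate pair: the negative imaginary part first).


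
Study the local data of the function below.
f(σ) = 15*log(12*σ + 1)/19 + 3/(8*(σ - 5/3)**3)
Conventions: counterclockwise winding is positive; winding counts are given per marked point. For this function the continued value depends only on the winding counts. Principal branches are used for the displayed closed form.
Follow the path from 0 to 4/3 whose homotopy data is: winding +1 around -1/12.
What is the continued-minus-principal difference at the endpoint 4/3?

The rational part is single-valued and drops out of the difference; each branch term changes only by its own monodromy.
(15/19)*log(1 - σ/(-1/12)): each positive loop around -1/12 adds 2*pi*i to the log, so winding +1 contributes (15/19)*(1)*2*pi*i = (30/19)*pi*i.
Summing the contributions at σ = 4/3 gives (30/19)*pi*i.

Continued minus principal equals (30/19)*pi*i.


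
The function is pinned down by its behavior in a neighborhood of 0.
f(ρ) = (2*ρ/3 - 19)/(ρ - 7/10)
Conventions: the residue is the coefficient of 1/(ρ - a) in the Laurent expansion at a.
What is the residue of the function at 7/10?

At the order-1 pole 7/10 set g(ρ) = (ρ - (7/10))*f(ρ) = 2*ρ/3 - 19.
Simple pole: residue = g(a) at a = 7/10, which is -278/15.

The residue is -278/15.


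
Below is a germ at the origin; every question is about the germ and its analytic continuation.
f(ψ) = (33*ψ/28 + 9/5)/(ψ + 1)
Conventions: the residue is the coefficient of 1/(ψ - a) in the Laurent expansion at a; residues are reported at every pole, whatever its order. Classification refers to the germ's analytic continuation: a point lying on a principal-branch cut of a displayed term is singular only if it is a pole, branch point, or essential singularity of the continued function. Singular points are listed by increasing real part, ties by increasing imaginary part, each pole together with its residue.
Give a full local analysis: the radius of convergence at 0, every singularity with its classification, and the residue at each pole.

Radius of convergence at 0: 1.
At -1: a pole of order 1; residue 87/140.

Denominator factor (ψ + 1): pole of order 1 at -1, modulus 1.
The radius of convergence is the smallest modulus among the singular points: 1.
At the order-1 pole -1 set g(ψ) = (ψ - (-1))*f(ψ) = 33*ψ/28 + 9/5.
Simple pole: residue = g(a) at a = -1, which is 87/140.


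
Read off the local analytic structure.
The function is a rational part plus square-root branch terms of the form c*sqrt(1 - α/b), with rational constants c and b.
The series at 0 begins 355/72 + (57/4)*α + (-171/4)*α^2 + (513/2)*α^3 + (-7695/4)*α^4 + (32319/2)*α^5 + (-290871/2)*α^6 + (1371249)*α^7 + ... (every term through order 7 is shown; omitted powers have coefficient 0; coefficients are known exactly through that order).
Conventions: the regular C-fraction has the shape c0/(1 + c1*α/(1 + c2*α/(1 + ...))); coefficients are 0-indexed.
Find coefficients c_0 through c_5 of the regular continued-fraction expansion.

The regular C-fraction coefficients are [355/72, -1026/355, 2091/355, 1065/697, 3117/697, 2091/1039].

Taylor coefficients (read off): a_0 = 355/72, a_1 = 57/4, a_2 = -171/4, a_3 = 513/2, a_4 = -7695/4, a_5 = 32319/2.
c0 = a_0 = 355/72. Peel one level at a time: if S = 1 + c*α/S' with S'(0) = 1, then c is the α-coefficient of S and S' = c*α/(S - 1).
S_1 = c0/f = 1 + (-1026/355)*α + (2145366/126025)*α^2 + ...; c1 = -1026/355.
S_2 = c1*α/(S_1 - 1) = 1 + (2091/355)*α + (-9)*α^2 + ...; c2 = 2091/355.
S_3 = c2*α/(S_2 - 1) = 1 + (1065/697)*α + (-3319605/485809)*α^2 + ...; c3 = 1065/697.
S_4 = c3*α/(S_3 - 1) = 1 + (3117/697)*α + (-9)*α^2 + ...; c4 = 3117/697.
S_5 = c4*α/(S_4 - 1) = 1 + (2091/1039)*α + ...; c5 = 2091/1039.


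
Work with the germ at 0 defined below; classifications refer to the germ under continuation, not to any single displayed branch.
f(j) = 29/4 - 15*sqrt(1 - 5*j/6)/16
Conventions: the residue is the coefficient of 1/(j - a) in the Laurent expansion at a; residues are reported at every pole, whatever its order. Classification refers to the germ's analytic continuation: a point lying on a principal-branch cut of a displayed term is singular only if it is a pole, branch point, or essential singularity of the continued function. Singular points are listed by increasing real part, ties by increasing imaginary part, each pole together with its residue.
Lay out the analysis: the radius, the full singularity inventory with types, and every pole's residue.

Radius of convergence at 0: 6/5.
At 6/5: an algebraic (square-root) branch point.

Branch term (-15/16)*sqrt(1 - j/(6/5)): its argument vanishes at j = 6/5, a square-root branch point, modulus 6/5.
The radius of convergence is the smallest modulus among the singular points: 6/5.


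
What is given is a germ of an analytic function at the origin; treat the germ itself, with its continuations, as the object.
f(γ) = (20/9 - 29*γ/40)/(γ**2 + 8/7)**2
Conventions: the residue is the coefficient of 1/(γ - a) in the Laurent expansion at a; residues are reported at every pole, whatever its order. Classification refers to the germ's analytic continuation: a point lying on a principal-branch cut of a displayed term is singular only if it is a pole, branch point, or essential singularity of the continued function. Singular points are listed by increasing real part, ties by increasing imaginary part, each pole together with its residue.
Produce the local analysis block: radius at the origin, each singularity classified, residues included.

Radius of convergence at 0: (2/7)*sqrt(14).
At -((2/7)*sqrt(14))*i: a pole of order 2; residue ((35/288)*sqrt(14))*i.
At ((2/7)*sqrt(14))*i: a pole of order 2; residue -((35/288)*sqrt(14))*i.

Denominator factor (γ**2 + 8/7)^2: discriminant -32/7, complex-conjugate roots ((2/7)*sqrt(14))*i and -((2/7)*sqrt(14))*i; poles of order 2, moduli (2/7)*sqrt(14) and (2/7)*sqrt(14).
The radius of convergence is the smallest modulus among the singular points: (2/7)*sqrt(14).
The factor γ**2 + 8/7 splits as (γ - a)(γ - a') with a = -((2/7)*sqrt(14))*i, a' = ((2/7)*sqrt(14))*i. At the order-2 pole a set g(γ) = (γ - a)^2*f(γ) = [20/9 - 29*γ/40] / (γ - a')^2.
Order-2 pole: residue = g'(a); g'(-((2/7)*sqrt(14))*i) = ((35/288)*sqrt(14))*i, so the residue is ((35/288)*sqrt(14))*i.
The factor γ**2 + 8/7 splits as (γ - a)(γ - a') with a = ((2/7)*sqrt(14))*i, a' = -((2/7)*sqrt(14))*i. At the order-2 pole a set g(γ) = (γ - a)^2*f(γ) = [20/9 - 29*γ/40] / (γ - a')^2.
Order-2 pole: residue = g'(a); g'(((2/7)*sqrt(14))*i) = -((35/288)*sqrt(14))*i, so the residue is -((35/288)*sqrt(14))*i.
List the singular points by increasing real part (a conjugate pair: the negative imaginary part first).


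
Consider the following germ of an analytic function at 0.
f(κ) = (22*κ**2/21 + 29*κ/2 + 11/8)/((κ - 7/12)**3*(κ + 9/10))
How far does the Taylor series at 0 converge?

Denominator factor (κ - 7/12)^3: pole of order 3 at 7/12, modulus 7/12.
Denominator factor (κ + 9/10): pole of order 1 at -9/10, modulus 9/10.
The radius of convergence is the smallest modulus among the singular points: 7/12.

The radius of convergence is 7/12.


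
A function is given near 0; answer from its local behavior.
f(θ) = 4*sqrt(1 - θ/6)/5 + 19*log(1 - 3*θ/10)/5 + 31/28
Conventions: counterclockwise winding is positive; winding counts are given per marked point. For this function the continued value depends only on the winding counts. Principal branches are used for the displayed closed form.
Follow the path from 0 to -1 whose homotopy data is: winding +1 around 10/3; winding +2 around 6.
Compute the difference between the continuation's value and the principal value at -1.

Continued minus principal equals (38/5)*pi*i.

The rational part is single-valued and drops out of the difference; each branch term changes only by its own monodromy.
(4/5)*sqrt(1 - θ/(6)): winding +2 is even, the square root returns to the same sheet, contribution 0.
(19/5)*log(1 - θ/(10/3)): each positive loop around 10/3 adds 2*pi*i to the log, so winding +1 contributes (19/5)*(1)*2*pi*i = (38/5)*pi*i.
Summing the contributions at θ = -1 gives (38/5)*pi*i.


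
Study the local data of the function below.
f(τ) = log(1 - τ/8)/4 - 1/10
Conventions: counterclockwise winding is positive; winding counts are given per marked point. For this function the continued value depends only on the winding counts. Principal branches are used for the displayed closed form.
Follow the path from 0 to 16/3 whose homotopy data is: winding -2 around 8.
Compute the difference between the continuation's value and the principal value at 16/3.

The rational part is single-valued and drops out of the difference; each branch term changes only by its own monodromy.
(1/4)*log(1 - τ/(8)): each positive loop around 8 adds 2*pi*i to the log, so winding -2 contributes (1/4)*(-2)*2*pi*i = -pi*i.
Summing the contributions at τ = 16/3 gives -pi*i.

Continued minus principal equals -pi*i.


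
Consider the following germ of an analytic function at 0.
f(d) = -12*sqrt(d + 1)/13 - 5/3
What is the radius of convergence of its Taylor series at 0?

Branch term (-12/13)*sqrt(1 - d/(-1)): its argument vanishes at d = -1, a square-root branch point, modulus 1.
The radius of convergence is the smallest modulus among the singular points: 1.

The radius of convergence is 1.


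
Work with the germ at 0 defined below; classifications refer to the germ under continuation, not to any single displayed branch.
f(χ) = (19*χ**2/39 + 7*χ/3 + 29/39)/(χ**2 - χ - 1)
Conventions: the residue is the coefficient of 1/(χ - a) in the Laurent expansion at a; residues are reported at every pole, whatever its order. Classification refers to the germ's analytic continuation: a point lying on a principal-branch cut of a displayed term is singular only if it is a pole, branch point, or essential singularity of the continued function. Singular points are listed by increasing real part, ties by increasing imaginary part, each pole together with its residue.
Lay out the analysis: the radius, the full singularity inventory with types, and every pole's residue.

Radius of convergence at 0: -1/2 + (1/2)*sqrt(5).
At 1/2 - (1/2)*sqrt(5): a pole of order 1; residue 55/39 - (103/195)*sqrt(5).
At 1/2 + (1/2)*sqrt(5): a pole of order 1; residue 55/39 + (103/195)*sqrt(5).

Denominator factor (χ**2 - χ - 1): discriminant 5, real irrational roots 1/2 + (1/2)*sqrt(5) and 1/2 - (1/2)*sqrt(5); poles of order 1, moduli 1/2 + (1/2)*sqrt(5) and -1/2 + (1/2)*sqrt(5).
The radius of convergence is the smallest modulus among the singular points: -1/2 + (1/2)*sqrt(5).
The factor χ**2 - χ - 1 splits as (χ - a)(χ - a') with a = 1/2 - (1/2)*sqrt(5), a' = 1/2 + (1/2)*sqrt(5). At the order-1 pole a set g(χ) = (χ - a)*f(χ) = [19*χ**2/39 + 7*χ/3 + 29/39] / (χ - a').
Simple pole: residue = g(a) at a = 1/2 - (1/2)*sqrt(5), which is 55/39 - (103/195)*sqrt(5).
The factor χ**2 - χ - 1 splits as (χ - a)(χ - a') with a = 1/2 + (1/2)*sqrt(5), a' = 1/2 - (1/2)*sqrt(5). At the order-1 pole a set g(χ) = (χ - a)*f(χ) = [19*χ**2/39 + 7*χ/3 + 29/39] / (χ - a').
Simple pole: residue = g(a) at a = 1/2 + (1/2)*sqrt(5), which is 55/39 + (103/195)*sqrt(5).
List the singular points by increasing real part (a conjugate pair: the negative imaginary part first).


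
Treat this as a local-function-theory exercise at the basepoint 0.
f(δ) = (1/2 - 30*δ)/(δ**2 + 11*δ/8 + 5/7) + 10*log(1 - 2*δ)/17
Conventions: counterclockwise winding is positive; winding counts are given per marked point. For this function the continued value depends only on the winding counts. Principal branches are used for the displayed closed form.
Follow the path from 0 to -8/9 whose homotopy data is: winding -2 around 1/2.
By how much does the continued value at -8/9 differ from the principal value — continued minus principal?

Continued minus principal equals -(40/17)*pi*i.

The rational part is single-valued and drops out of the difference; each branch term changes only by its own monodromy.
(10/17)*log(1 - δ/(1/2)): each positive loop around 1/2 adds 2*pi*i to the log, so winding -2 contributes (10/17)*(-2)*2*pi*i = -(40/17)*pi*i.
Summing the contributions at δ = -8/9 gives -(40/17)*pi*i.


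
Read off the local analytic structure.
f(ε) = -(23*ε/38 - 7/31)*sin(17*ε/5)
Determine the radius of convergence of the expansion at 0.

The radius of convergence is infinite.

The factor -sin(17*ε/5) is entire and contributes no finite singular point.
The polynomial part has no poles.
No finite singular points: the Taylor series at 0 converges everywhere.


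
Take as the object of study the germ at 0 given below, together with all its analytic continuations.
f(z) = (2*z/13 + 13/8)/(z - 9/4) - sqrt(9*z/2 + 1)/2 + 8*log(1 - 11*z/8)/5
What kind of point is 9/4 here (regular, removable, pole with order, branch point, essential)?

The point is a pole of order 1.

The denominator factor z - 9/4 vanishes at 9/4 and appears to the power 1; the numerator there equals 205/104, nonzero, and no other factor vanishes.
The branch terms are analytic at this point.
Hence a pole whose order is the multiplicity, 1.
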